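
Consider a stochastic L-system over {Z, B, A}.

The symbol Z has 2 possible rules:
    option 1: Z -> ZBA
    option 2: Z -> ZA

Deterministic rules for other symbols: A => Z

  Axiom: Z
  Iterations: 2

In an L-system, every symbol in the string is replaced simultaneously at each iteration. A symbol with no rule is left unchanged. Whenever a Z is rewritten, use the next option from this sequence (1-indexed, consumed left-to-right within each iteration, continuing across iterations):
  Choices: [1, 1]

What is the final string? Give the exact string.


Step 0: Z
Step 1: ZBA  (used choices [1])
Step 2: ZBABZ  (used choices [1])

Answer: ZBABZ


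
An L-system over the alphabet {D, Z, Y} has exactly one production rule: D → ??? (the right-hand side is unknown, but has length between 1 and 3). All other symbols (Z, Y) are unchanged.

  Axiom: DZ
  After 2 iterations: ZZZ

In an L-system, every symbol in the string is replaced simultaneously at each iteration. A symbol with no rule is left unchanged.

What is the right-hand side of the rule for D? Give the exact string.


Trying D → ZZ:
  Step 0: DZ
  Step 1: ZZZ
  Step 2: ZZZ
Matches the given result.

Answer: ZZ


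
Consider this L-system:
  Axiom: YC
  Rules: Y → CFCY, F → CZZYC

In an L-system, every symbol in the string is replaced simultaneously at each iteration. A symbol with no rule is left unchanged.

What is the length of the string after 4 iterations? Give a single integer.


Answer: 39

Derivation:
Step 0: length = 2
Step 1: length = 5
Step 2: length = 12
Step 3: length = 22
Step 4: length = 39


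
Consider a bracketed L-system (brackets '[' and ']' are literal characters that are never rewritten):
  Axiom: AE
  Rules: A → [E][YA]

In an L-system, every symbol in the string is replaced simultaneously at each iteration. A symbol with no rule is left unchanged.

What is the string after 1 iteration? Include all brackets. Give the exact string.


Answer: [E][YA]E

Derivation:
Step 0: AE
Step 1: [E][YA]E


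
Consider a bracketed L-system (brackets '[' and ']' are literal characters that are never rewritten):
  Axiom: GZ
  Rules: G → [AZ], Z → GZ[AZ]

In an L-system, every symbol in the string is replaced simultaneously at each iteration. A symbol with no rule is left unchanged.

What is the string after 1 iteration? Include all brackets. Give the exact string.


Answer: [AZ]GZ[AZ]

Derivation:
Step 0: GZ
Step 1: [AZ]GZ[AZ]


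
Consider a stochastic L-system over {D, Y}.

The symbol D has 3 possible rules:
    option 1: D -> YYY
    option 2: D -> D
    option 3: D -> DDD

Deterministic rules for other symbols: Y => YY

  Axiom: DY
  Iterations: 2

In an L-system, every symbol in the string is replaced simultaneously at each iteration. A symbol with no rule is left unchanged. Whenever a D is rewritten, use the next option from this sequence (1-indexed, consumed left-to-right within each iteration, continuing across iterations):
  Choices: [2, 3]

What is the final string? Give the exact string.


Step 0: DY
Step 1: DYY  (used choices [2])
Step 2: DDDYYYY  (used choices [3])

Answer: DDDYYYY


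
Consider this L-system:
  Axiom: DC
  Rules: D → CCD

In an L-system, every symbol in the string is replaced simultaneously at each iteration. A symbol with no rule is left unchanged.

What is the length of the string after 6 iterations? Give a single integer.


Answer: 14

Derivation:
Step 0: length = 2
Step 1: length = 4
Step 2: length = 6
Step 3: length = 8
Step 4: length = 10
Step 5: length = 12
Step 6: length = 14


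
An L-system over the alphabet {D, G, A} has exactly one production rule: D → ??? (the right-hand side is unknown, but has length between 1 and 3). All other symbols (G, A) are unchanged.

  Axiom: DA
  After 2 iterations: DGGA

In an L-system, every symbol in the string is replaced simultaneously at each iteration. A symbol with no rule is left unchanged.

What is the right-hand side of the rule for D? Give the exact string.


Answer: DG

Derivation:
Trying D → DG:
  Step 0: DA
  Step 1: DGA
  Step 2: DGGA
Matches the given result.


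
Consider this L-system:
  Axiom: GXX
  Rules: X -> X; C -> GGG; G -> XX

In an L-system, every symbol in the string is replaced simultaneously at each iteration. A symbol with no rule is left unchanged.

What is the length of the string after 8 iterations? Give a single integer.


Step 0: length = 3
Step 1: length = 4
Step 2: length = 4
Step 3: length = 4
Step 4: length = 4
Step 5: length = 4
Step 6: length = 4
Step 7: length = 4
Step 8: length = 4

Answer: 4


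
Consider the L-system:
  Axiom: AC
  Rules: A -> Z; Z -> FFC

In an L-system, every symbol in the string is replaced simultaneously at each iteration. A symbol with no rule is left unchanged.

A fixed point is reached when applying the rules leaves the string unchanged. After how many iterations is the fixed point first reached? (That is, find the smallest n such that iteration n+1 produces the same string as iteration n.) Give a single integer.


Answer: 2

Derivation:
Step 0: AC
Step 1: ZC
Step 2: FFCC
Step 3: FFCC  (unchanged — fixed point at step 2)


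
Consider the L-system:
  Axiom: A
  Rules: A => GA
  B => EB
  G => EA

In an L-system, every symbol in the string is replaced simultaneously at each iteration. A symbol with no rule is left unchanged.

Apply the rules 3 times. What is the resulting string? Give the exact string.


Answer: EGAEAGA

Derivation:
Step 0: A
Step 1: GA
Step 2: EAGA
Step 3: EGAEAGA


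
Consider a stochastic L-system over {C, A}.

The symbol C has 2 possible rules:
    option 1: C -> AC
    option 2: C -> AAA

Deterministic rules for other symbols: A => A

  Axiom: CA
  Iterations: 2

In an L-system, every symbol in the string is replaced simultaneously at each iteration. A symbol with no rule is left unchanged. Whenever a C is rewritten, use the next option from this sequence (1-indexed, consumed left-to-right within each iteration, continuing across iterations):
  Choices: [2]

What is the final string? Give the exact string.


Answer: AAAA

Derivation:
Step 0: CA
Step 1: AAAA  (used choices [2])
Step 2: AAAA  (used choices [])


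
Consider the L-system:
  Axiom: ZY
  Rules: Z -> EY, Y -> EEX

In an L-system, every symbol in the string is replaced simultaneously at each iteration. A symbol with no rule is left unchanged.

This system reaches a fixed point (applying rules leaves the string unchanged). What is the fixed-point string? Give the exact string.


Answer: EEEXEEX

Derivation:
Step 0: ZY
Step 1: EYEEX
Step 2: EEEXEEX
Step 3: EEEXEEX  (unchanged — fixed point at step 2)


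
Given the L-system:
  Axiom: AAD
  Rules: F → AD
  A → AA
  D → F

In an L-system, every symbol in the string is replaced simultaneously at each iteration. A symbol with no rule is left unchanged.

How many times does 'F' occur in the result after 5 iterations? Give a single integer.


Step 0: AAD  (0 'F')
Step 1: AAAAF  (1 'F')
Step 2: AAAAAAAAAD  (0 'F')
Step 3: AAAAAAAAAAAAAAAAAAF  (1 'F')
Step 4: AAAAAAAAAAAAAAAAAAAAAAAAAAAAAAAAAAAAAD  (0 'F')
Step 5: AAAAAAAAAAAAAAAAAAAAAAAAAAAAAAAAAAAAAAAAAAAAAAAAAAAAAAAAAAAAAAAAAAAAAAAAAAF  (1 'F')

Answer: 1


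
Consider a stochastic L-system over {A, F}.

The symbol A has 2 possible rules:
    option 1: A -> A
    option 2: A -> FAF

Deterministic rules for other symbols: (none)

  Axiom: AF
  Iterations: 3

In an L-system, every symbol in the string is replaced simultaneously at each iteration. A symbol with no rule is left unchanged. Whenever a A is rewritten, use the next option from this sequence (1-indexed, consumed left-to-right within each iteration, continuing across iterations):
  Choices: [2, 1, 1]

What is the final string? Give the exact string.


Step 0: AF
Step 1: FAFF  (used choices [2])
Step 2: FAFF  (used choices [1])
Step 3: FAFF  (used choices [1])

Answer: FAFF


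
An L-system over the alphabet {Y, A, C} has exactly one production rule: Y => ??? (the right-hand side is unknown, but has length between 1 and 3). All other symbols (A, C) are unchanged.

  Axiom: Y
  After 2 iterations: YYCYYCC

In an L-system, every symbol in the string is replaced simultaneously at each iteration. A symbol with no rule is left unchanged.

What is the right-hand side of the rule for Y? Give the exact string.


Trying Y => YYC:
  Step 0: Y
  Step 1: YYC
  Step 2: YYCYYCC
Matches the given result.

Answer: YYC


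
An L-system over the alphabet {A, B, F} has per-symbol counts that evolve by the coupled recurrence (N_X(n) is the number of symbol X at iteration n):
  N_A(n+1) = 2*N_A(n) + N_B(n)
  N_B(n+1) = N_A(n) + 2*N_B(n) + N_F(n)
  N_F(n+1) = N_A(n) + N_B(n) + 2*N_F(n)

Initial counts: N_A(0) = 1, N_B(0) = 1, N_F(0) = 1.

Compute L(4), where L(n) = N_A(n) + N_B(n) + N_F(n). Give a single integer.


Answer: 525

Derivation:
Step 0: N_A=1, N_B=1, N_F=1, L=3
Step 1: N_A=3, N_B=4, N_F=4, L=11
Step 2: N_A=10, N_B=15, N_F=15, L=40
Step 3: N_A=35, N_B=55, N_F=55, L=145
Step 4: N_A=125, N_B=200, N_F=200, L=525


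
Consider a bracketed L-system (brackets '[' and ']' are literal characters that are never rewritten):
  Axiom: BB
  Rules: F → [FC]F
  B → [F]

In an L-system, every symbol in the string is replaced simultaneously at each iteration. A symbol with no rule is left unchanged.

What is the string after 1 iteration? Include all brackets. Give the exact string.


Answer: [F][F]

Derivation:
Step 0: BB
Step 1: [F][F]


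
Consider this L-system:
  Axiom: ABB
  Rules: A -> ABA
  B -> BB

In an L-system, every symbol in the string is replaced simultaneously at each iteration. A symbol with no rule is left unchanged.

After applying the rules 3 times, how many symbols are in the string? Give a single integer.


Step 0: length = 3
Step 1: length = 7
Step 2: length = 16
Step 3: length = 36

Answer: 36


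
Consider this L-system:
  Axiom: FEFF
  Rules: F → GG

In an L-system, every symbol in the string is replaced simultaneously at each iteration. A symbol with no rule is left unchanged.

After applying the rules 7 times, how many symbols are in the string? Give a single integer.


Step 0: length = 4
Step 1: length = 7
Step 2: length = 7
Step 3: length = 7
Step 4: length = 7
Step 5: length = 7
Step 6: length = 7
Step 7: length = 7

Answer: 7


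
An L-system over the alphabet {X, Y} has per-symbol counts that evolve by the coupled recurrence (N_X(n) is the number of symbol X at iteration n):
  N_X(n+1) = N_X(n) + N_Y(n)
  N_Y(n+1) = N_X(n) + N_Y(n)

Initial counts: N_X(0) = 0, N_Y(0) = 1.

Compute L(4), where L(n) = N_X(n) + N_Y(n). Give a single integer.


Step 0: N_X=0, N_Y=1, L=1
Step 1: N_X=1, N_Y=1, L=2
Step 2: N_X=2, N_Y=2, L=4
Step 3: N_X=4, N_Y=4, L=8
Step 4: N_X=8, N_Y=8, L=16

Answer: 16


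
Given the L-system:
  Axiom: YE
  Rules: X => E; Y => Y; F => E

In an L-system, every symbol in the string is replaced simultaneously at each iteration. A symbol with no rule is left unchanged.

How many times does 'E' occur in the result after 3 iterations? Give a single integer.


Answer: 1

Derivation:
Step 0: YE  (1 'E')
Step 1: YE  (1 'E')
Step 2: YE  (1 'E')
Step 3: YE  (1 'E')


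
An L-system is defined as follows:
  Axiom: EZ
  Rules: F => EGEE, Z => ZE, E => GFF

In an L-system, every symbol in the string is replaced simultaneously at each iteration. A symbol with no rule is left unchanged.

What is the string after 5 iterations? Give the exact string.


Step 0: EZ
Step 1: GFFZE
Step 2: GEGEEEGEEZEGFF
Step 3: GGFFGGFFGFFGFFGGFFGFFZEGFFGEGEEEGEE
Step 4: GGEGEEEGEEGGEGEEEGEEGEGEEEGEEGEGEEEGEEGGEGEEEGEEGEGEEEGEEZEGFFGEGEEEGEEGGFFGGFFGFFGFFGGFFGFF
Step 5: GGGFFGGFFGFFGFFGGFFGFFGGGFFGGFFGFFGFFGGFFGFFGGFFGGFFGFFGFFGGFFGFFGGFFGGFFGFFGFFGGFFGFFGGGFFGGFFGFFGFFGGFFGFFGGFFGGFFGFFGFFGGFFGFFZEGFFGEGEEEGEEGGFFGGFFGFFGFFGGFFGFFGGEGEEEGEEGGEGEEEGEEGEGEEEGEEGEGEEEGEEGGEGEEEGEEGEGEEEGEE

Answer: GGGFFGGFFGFFGFFGGFFGFFGGGFFGGFFGFFGFFGGFFGFFGGFFGGFFGFFGFFGGFFGFFGGFFGGFFGFFGFFGGFFGFFGGGFFGGFFGFFGFFGGFFGFFGGFFGGFFGFFGFFGGFFGFFZEGFFGEGEEEGEEGGFFGGFFGFFGFFGGFFGFFGGEGEEEGEEGGEGEEEGEEGEGEEEGEEGEGEEEGEEGGEGEEEGEEGEGEEEGEE


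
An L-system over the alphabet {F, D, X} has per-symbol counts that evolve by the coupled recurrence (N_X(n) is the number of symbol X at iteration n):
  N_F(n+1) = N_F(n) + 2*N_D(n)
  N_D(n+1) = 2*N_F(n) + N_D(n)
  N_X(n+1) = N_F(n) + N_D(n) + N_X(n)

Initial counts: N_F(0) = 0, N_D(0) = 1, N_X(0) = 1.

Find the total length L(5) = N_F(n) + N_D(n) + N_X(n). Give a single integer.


Answer: 365

Derivation:
Step 0: N_F=0, N_D=1, N_X=1, L=2
Step 1: N_F=2, N_D=1, N_X=2, L=5
Step 2: N_F=4, N_D=5, N_X=5, L=14
Step 3: N_F=14, N_D=13, N_X=14, L=41
Step 4: N_F=40, N_D=41, N_X=41, L=122
Step 5: N_F=122, N_D=121, N_X=122, L=365


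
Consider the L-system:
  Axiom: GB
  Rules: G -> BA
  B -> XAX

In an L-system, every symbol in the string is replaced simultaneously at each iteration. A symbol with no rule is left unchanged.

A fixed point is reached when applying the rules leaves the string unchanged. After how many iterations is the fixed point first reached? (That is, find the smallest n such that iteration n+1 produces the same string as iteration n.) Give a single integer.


Answer: 2

Derivation:
Step 0: GB
Step 1: BAXAX
Step 2: XAXAXAX
Step 3: XAXAXAX  (unchanged — fixed point at step 2)


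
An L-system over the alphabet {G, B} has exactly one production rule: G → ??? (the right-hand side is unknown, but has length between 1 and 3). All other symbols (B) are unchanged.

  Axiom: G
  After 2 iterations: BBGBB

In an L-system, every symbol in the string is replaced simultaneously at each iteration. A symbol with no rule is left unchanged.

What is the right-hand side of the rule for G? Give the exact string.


Answer: BGB

Derivation:
Trying G → BGB:
  Step 0: G
  Step 1: BGB
  Step 2: BBGBB
Matches the given result.


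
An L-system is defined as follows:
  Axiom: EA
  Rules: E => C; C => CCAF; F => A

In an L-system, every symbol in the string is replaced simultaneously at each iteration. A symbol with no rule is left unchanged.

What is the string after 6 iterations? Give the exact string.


Answer: CCAFCCAFAACCAFCCAFAAAACCAFCCAFAACCAFCCAFAAAAAACCAFCCAFAACCAFCCAFAAAACCAFCCAFAACCAFCCAFAAAAAAAAA

Derivation:
Step 0: EA
Step 1: CA
Step 2: CCAFA
Step 3: CCAFCCAFAAA
Step 4: CCAFCCAFAACCAFCCAFAAAAA
Step 5: CCAFCCAFAACCAFCCAFAAAACCAFCCAFAACCAFCCAFAAAAAAA
Step 6: CCAFCCAFAACCAFCCAFAAAACCAFCCAFAACCAFCCAFAAAAAACCAFCCAFAACCAFCCAFAAAACCAFCCAFAACCAFCCAFAAAAAAAAA


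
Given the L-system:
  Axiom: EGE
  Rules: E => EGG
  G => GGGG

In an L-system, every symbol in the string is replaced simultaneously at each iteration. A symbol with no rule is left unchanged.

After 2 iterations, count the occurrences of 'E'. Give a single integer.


Step 0: EGE  (2 'E')
Step 1: EGGGGGGEGG  (2 'E')
Step 2: EGGGGGGGGGGGGGGGGGGGGGGGGGGEGGGGGGGGGG  (2 'E')

Answer: 2


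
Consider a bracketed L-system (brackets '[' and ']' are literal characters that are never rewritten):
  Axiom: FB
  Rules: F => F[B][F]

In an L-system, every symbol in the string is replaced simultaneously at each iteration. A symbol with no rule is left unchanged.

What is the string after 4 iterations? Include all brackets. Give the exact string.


Answer: F[B][F][B][F[B][F]][B][F[B][F][B][F[B][F]]][B][F[B][F][B][F[B][F]][B][F[B][F][B][F[B][F]]]]B

Derivation:
Step 0: FB
Step 1: F[B][F]B
Step 2: F[B][F][B][F[B][F]]B
Step 3: F[B][F][B][F[B][F]][B][F[B][F][B][F[B][F]]]B
Step 4: F[B][F][B][F[B][F]][B][F[B][F][B][F[B][F]]][B][F[B][F][B][F[B][F]][B][F[B][F][B][F[B][F]]]]B


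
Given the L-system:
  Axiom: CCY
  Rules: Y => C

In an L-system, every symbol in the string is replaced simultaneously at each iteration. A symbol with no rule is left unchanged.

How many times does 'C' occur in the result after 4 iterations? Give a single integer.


Answer: 3

Derivation:
Step 0: CCY  (2 'C')
Step 1: CCC  (3 'C')
Step 2: CCC  (3 'C')
Step 3: CCC  (3 'C')
Step 4: CCC  (3 'C')


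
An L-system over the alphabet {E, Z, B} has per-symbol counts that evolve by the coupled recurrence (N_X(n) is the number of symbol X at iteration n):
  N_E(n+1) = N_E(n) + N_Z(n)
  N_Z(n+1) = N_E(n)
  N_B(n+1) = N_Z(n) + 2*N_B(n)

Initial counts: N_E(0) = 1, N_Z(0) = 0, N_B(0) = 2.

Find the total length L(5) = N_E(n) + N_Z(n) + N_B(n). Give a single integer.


Step 0: N_E=1, N_Z=0, N_B=2, L=3
Step 1: N_E=1, N_Z=1, N_B=4, L=6
Step 2: N_E=2, N_Z=1, N_B=9, L=12
Step 3: N_E=3, N_Z=2, N_B=19, L=24
Step 4: N_E=5, N_Z=3, N_B=40, L=48
Step 5: N_E=8, N_Z=5, N_B=83, L=96

Answer: 96


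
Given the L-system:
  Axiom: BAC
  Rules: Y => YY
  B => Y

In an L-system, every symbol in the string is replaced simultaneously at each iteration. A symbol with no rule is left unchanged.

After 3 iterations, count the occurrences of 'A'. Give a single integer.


Step 0: BAC  (1 'A')
Step 1: YAC  (1 'A')
Step 2: YYAC  (1 'A')
Step 3: YYYYAC  (1 'A')

Answer: 1


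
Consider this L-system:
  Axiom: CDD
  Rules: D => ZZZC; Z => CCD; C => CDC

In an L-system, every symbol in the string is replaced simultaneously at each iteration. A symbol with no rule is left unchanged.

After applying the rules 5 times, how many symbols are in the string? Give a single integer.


Step 0: length = 3
Step 1: length = 11
Step 2: length = 34
Step 3: length = 112
Step 4: length = 360
Step 5: length = 1168

Answer: 1168


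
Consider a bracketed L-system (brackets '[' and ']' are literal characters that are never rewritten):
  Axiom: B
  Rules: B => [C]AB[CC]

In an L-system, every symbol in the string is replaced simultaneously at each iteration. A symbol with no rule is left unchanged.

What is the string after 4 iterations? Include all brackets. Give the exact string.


Answer: [C]A[C]A[C]A[C]AB[CC][CC][CC][CC]

Derivation:
Step 0: B
Step 1: [C]AB[CC]
Step 2: [C]A[C]AB[CC][CC]
Step 3: [C]A[C]A[C]AB[CC][CC][CC]
Step 4: [C]A[C]A[C]A[C]AB[CC][CC][CC][CC]


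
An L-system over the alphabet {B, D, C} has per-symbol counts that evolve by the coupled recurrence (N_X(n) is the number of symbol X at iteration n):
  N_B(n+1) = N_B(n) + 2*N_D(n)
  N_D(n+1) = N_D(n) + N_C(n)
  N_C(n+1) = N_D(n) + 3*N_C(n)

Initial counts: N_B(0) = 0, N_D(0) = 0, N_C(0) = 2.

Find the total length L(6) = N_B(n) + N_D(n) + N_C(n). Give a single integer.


Answer: 4748

Derivation:
Step 0: N_B=0, N_D=0, N_C=2, L=2
Step 1: N_B=0, N_D=2, N_C=6, L=8
Step 2: N_B=4, N_D=8, N_C=20, L=32
Step 3: N_B=20, N_D=28, N_C=68, L=116
Step 4: N_B=76, N_D=96, N_C=232, L=404
Step 5: N_B=268, N_D=328, N_C=792, L=1388
Step 6: N_B=924, N_D=1120, N_C=2704, L=4748


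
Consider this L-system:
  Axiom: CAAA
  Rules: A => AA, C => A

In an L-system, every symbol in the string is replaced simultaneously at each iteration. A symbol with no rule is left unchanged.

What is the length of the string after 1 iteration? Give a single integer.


Step 0: length = 4
Step 1: length = 7

Answer: 7


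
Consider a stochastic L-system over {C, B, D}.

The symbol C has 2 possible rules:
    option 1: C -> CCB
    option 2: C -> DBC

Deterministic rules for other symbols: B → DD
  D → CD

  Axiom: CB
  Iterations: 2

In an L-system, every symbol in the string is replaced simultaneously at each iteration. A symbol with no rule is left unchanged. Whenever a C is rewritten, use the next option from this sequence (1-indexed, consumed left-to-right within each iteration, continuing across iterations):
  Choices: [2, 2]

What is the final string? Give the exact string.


Step 0: CB
Step 1: DBCDD  (used choices [2])
Step 2: CDDDDBCCDCD  (used choices [2])

Answer: CDDDDBCCDCD


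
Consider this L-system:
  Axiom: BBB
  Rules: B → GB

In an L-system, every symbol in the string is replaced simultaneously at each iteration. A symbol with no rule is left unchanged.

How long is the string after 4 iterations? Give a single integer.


Answer: 15

Derivation:
Step 0: length = 3
Step 1: length = 6
Step 2: length = 9
Step 3: length = 12
Step 4: length = 15


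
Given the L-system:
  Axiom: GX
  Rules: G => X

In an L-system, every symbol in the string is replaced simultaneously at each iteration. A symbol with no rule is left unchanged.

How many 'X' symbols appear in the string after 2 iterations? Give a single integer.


Step 0: GX  (1 'X')
Step 1: XX  (2 'X')
Step 2: XX  (2 'X')

Answer: 2


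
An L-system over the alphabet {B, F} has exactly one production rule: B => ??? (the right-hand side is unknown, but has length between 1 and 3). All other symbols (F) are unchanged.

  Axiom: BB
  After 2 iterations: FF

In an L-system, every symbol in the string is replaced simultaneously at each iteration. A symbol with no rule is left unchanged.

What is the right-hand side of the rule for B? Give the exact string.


Answer: F

Derivation:
Trying B => F:
  Step 0: BB
  Step 1: FF
  Step 2: FF
Matches the given result.


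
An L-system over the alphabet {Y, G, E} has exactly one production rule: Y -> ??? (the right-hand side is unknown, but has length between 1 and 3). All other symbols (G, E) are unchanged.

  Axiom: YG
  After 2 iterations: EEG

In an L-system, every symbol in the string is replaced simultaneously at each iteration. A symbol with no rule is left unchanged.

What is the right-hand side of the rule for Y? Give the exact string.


Answer: EE

Derivation:
Trying Y -> EE:
  Step 0: YG
  Step 1: EEG
  Step 2: EEG
Matches the given result.


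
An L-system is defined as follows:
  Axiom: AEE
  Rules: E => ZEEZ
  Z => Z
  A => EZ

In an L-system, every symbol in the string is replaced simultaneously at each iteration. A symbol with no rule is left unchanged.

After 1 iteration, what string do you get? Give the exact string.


Answer: EZZEEZZEEZ

Derivation:
Step 0: AEE
Step 1: EZZEEZZEEZ


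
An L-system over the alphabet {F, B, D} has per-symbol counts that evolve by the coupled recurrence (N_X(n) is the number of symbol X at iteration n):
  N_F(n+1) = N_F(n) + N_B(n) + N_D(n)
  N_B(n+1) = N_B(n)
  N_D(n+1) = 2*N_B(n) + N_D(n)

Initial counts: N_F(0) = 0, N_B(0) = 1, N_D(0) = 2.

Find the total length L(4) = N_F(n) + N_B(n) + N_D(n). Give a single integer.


Answer: 35

Derivation:
Step 0: N_F=0, N_B=1, N_D=2, L=3
Step 1: N_F=3, N_B=1, N_D=4, L=8
Step 2: N_F=8, N_B=1, N_D=6, L=15
Step 3: N_F=15, N_B=1, N_D=8, L=24
Step 4: N_F=24, N_B=1, N_D=10, L=35


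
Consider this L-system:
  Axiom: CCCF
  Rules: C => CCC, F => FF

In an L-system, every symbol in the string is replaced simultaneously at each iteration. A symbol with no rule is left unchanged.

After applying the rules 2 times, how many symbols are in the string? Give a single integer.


Answer: 31

Derivation:
Step 0: length = 4
Step 1: length = 11
Step 2: length = 31


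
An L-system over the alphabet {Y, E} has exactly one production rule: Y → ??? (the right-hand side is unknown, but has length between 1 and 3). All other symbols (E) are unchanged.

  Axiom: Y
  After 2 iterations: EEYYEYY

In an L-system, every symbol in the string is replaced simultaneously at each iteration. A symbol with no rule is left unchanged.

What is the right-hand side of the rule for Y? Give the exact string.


Trying Y → EYY:
  Step 0: Y
  Step 1: EYY
  Step 2: EEYYEYY
Matches the given result.

Answer: EYY


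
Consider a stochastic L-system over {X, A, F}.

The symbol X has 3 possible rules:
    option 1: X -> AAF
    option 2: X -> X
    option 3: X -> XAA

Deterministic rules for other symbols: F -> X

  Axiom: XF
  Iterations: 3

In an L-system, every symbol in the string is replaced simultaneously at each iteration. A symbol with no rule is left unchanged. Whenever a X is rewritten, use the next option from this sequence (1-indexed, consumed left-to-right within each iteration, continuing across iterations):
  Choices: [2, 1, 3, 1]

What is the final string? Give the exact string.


Step 0: XF
Step 1: XX  (used choices [2])
Step 2: AAFXAA  (used choices [1, 3])
Step 3: AAXAAFAA  (used choices [1])

Answer: AAXAAFAA


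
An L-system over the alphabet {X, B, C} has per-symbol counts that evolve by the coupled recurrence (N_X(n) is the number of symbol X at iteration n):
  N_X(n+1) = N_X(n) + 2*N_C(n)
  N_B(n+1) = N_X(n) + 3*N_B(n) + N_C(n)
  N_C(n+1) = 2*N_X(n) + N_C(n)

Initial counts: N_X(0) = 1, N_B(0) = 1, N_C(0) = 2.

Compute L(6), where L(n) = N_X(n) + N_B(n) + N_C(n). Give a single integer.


Answer: 7290

Derivation:
Step 0: N_X=1, N_B=1, N_C=2, L=4
Step 1: N_X=5, N_B=6, N_C=4, L=15
Step 2: N_X=13, N_B=27, N_C=14, L=54
Step 3: N_X=41, N_B=108, N_C=40, L=189
Step 4: N_X=121, N_B=405, N_C=122, L=648
Step 5: N_X=365, N_B=1458, N_C=364, L=2187
Step 6: N_X=1093, N_B=5103, N_C=1094, L=7290


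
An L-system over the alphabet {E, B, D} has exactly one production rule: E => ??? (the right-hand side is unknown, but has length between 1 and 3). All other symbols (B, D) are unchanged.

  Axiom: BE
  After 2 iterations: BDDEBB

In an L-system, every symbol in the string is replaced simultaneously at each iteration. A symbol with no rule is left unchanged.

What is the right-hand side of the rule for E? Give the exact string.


Trying E => DEB:
  Step 0: BE
  Step 1: BDEB
  Step 2: BDDEBB
Matches the given result.

Answer: DEB


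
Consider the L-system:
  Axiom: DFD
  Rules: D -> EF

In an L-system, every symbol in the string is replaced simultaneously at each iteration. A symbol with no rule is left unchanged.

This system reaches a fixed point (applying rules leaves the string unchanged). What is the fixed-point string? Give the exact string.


Step 0: DFD
Step 1: EFFEF
Step 2: EFFEF  (unchanged — fixed point at step 1)

Answer: EFFEF


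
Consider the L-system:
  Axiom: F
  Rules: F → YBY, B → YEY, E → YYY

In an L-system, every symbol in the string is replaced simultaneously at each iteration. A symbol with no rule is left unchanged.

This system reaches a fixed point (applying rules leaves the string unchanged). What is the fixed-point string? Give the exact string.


Answer: YYYYYYY

Derivation:
Step 0: F
Step 1: YBY
Step 2: YYEYY
Step 3: YYYYYYY
Step 4: YYYYYYY  (unchanged — fixed point at step 3)


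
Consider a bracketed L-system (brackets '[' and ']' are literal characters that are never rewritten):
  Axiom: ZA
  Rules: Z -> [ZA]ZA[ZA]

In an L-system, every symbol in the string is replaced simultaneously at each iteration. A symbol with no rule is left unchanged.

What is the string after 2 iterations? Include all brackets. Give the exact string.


Step 0: ZA
Step 1: [ZA]ZA[ZA]A
Step 2: [[ZA]ZA[ZA]A][ZA]ZA[ZA]A[[ZA]ZA[ZA]A]A

Answer: [[ZA]ZA[ZA]A][ZA]ZA[ZA]A[[ZA]ZA[ZA]A]A


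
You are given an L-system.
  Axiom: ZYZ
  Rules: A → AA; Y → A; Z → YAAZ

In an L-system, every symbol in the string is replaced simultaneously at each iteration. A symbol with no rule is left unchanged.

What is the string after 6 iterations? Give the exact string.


Answer: AAAAAAAAAAAAAAAAAAAAAAAAAAAAAAAAAAAAAAAAAAAAAAAAAAAAAAAAAAAAAAAAAAAAAAAAAAAAAAAAAAAAAAAAAAAAAAAAAAAAAAAAAAAAAAAAAAAAAAAAAAAAAAAAAAAAAAAAAAAAAAAAAAAAAAAAAAAYAAZAAAAAAAAAAAAAAAAAAAAAAAAAAAAAAAAAAAAAAAAAAAAAAAAAAAAAAAAAAAAAAAAAAAAAAAAAAAAAAAAAAAAAAAAAAAAAAAAAAAAAAAAAAAAAAAAAAAAAAAAAAAAAAAAAAAAAAAAAAAAAAAAAAAAAAAAAAAAAAAAAAAAAAAAAAAAAAAAAAAAAAAAAAAYAAZ

Derivation:
Step 0: ZYZ
Step 1: YAAZAYAAZ
Step 2: AAAAAYAAZAAAAAAAYAAZ
Step 3: AAAAAAAAAAAAAAAYAAZAAAAAAAAAAAAAAAAAAAYAAZ
Step 4: AAAAAAAAAAAAAAAAAAAAAAAAAAAAAAAAAAAYAAZAAAAAAAAAAAAAAAAAAAAAAAAAAAAAAAAAAAAAAAAAAAYAAZ
Step 5: AAAAAAAAAAAAAAAAAAAAAAAAAAAAAAAAAAAAAAAAAAAAAAAAAAAAAAAAAAAAAAAAAAAAAAAAAAAYAAZAAAAAAAAAAAAAAAAAAAAAAAAAAAAAAAAAAAAAAAAAAAAAAAAAAAAAAAAAAAAAAAAAAAAAAAAAAAAAAAAAAAAAAAAAAAYAAZ
Step 6: AAAAAAAAAAAAAAAAAAAAAAAAAAAAAAAAAAAAAAAAAAAAAAAAAAAAAAAAAAAAAAAAAAAAAAAAAAAAAAAAAAAAAAAAAAAAAAAAAAAAAAAAAAAAAAAAAAAAAAAAAAAAAAAAAAAAAAAAAAAAAAAAAAAAAAAAAAAYAAZAAAAAAAAAAAAAAAAAAAAAAAAAAAAAAAAAAAAAAAAAAAAAAAAAAAAAAAAAAAAAAAAAAAAAAAAAAAAAAAAAAAAAAAAAAAAAAAAAAAAAAAAAAAAAAAAAAAAAAAAAAAAAAAAAAAAAAAAAAAAAAAAAAAAAAAAAAAAAAAAAAAAAAAAAAAAAAAAAAAAAAAAAAAYAAZ


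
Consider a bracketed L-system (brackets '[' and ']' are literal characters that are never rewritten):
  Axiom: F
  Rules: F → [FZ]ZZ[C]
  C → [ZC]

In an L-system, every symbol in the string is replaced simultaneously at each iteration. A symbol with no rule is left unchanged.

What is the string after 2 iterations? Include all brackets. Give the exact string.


Answer: [[FZ]ZZ[C]Z]ZZ[[ZC]]

Derivation:
Step 0: F
Step 1: [FZ]ZZ[C]
Step 2: [[FZ]ZZ[C]Z]ZZ[[ZC]]


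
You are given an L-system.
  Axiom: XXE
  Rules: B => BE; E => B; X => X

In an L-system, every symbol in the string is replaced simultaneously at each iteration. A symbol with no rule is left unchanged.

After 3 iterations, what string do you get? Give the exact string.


Step 0: XXE
Step 1: XXB
Step 2: XXBE
Step 3: XXBEB

Answer: XXBEB


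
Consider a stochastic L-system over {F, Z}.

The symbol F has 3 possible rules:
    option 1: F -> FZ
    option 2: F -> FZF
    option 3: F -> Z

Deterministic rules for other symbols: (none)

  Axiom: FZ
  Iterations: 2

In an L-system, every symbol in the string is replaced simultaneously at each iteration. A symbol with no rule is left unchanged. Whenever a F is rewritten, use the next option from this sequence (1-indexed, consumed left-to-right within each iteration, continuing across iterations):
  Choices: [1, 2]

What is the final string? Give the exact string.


Step 0: FZ
Step 1: FZZ  (used choices [1])
Step 2: FZFZZ  (used choices [2])

Answer: FZFZZ


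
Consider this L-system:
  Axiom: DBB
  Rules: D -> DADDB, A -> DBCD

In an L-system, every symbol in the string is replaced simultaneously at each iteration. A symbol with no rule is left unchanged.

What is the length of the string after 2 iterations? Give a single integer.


Answer: 22

Derivation:
Step 0: length = 3
Step 1: length = 7
Step 2: length = 22


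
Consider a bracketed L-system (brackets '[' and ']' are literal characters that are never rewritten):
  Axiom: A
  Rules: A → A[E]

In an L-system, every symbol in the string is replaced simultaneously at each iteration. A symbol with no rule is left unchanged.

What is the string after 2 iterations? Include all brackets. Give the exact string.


Answer: A[E][E]

Derivation:
Step 0: A
Step 1: A[E]
Step 2: A[E][E]


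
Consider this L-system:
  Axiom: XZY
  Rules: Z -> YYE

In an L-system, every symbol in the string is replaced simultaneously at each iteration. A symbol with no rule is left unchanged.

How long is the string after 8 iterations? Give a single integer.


Step 0: length = 3
Step 1: length = 5
Step 2: length = 5
Step 3: length = 5
Step 4: length = 5
Step 5: length = 5
Step 6: length = 5
Step 7: length = 5
Step 8: length = 5

Answer: 5


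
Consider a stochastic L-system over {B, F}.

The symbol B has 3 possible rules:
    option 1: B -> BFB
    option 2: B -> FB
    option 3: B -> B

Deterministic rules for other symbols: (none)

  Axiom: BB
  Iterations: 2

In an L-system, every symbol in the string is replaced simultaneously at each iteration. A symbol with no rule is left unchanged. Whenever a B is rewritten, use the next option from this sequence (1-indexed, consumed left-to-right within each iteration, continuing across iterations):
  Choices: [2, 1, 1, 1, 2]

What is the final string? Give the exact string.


Answer: FBFBBFBFFB

Derivation:
Step 0: BB
Step 1: FBBFB  (used choices [2, 1])
Step 2: FBFBBFBFFB  (used choices [1, 1, 2])


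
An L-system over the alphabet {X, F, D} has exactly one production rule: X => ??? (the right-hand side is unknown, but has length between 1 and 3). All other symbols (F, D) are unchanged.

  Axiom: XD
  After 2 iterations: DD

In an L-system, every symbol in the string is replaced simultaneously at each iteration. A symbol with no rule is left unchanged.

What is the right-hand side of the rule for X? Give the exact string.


Answer: D

Derivation:
Trying X => D:
  Step 0: XD
  Step 1: DD
  Step 2: DD
Matches the given result.


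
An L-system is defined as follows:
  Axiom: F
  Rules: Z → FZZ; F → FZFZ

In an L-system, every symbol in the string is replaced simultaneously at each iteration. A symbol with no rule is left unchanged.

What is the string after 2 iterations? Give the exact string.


Step 0: F
Step 1: FZFZ
Step 2: FZFZFZZFZFZFZZ

Answer: FZFZFZZFZFZFZZ


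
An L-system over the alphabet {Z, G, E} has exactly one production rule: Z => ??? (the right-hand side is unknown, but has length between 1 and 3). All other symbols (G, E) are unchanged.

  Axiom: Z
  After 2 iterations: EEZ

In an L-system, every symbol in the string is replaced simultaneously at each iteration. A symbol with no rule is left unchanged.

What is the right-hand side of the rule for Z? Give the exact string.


Answer: EZ

Derivation:
Trying Z => EZ:
  Step 0: Z
  Step 1: EZ
  Step 2: EEZ
Matches the given result.


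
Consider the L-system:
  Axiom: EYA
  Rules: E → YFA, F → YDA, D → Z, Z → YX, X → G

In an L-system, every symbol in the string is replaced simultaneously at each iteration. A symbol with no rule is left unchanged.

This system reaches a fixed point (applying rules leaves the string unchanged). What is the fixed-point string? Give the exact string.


Step 0: EYA
Step 1: YFAYA
Step 2: YYDAAYA
Step 3: YYZAAYA
Step 4: YYYXAAYA
Step 5: YYYGAAYA
Step 6: YYYGAAYA  (unchanged — fixed point at step 5)

Answer: YYYGAAYA


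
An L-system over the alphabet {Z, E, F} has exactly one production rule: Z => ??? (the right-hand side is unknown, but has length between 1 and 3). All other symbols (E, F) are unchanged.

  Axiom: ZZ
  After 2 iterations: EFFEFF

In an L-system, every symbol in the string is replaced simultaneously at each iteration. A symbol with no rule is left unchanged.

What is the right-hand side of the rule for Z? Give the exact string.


Answer: EFF

Derivation:
Trying Z => EFF:
  Step 0: ZZ
  Step 1: EFFEFF
  Step 2: EFFEFF
Matches the given result.


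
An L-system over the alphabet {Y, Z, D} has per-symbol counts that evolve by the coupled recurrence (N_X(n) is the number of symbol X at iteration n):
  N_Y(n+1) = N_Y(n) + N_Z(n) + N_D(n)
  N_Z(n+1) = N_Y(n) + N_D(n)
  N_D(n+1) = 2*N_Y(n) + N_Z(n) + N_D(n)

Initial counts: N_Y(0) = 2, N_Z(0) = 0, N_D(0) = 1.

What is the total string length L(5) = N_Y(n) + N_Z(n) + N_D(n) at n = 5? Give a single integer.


Answer: 967

Derivation:
Step 0: N_Y=2, N_Z=0, N_D=1, L=3
Step 1: N_Y=3, N_Z=3, N_D=5, L=11
Step 2: N_Y=11, N_Z=8, N_D=14, L=33
Step 3: N_Y=33, N_Z=25, N_D=44, L=102
Step 4: N_Y=102, N_Z=77, N_D=135, L=314
Step 5: N_Y=314, N_Z=237, N_D=416, L=967


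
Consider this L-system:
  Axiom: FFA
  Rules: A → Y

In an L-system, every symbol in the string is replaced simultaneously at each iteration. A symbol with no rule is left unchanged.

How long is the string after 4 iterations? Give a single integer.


Answer: 3

Derivation:
Step 0: length = 3
Step 1: length = 3
Step 2: length = 3
Step 3: length = 3
Step 4: length = 3


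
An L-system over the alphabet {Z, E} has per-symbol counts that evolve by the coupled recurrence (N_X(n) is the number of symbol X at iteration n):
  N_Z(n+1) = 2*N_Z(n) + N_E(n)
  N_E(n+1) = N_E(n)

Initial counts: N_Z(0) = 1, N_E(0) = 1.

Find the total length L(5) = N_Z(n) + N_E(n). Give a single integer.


Step 0: N_Z=1, N_E=1, L=2
Step 1: N_Z=3, N_E=1, L=4
Step 2: N_Z=7, N_E=1, L=8
Step 3: N_Z=15, N_E=1, L=16
Step 4: N_Z=31, N_E=1, L=32
Step 5: N_Z=63, N_E=1, L=64

Answer: 64


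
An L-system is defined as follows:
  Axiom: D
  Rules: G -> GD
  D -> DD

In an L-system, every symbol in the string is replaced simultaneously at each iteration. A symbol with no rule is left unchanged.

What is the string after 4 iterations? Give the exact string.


Step 0: D
Step 1: DD
Step 2: DDDD
Step 3: DDDDDDDD
Step 4: DDDDDDDDDDDDDDDD

Answer: DDDDDDDDDDDDDDDD


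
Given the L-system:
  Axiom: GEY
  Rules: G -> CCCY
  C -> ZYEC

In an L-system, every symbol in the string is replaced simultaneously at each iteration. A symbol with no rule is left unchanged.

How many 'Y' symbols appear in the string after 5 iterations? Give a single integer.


Answer: 14

Derivation:
Step 0: GEY  (1 'Y')
Step 1: CCCYEY  (2 'Y')
Step 2: ZYECZYECZYECYEY  (5 'Y')
Step 3: ZYEZYECZYEZYECZYEZYECYEY  (8 'Y')
Step 4: ZYEZYEZYECZYEZYEZYECZYEZYEZYECYEY  (11 'Y')
Step 5: ZYEZYEZYEZYECZYEZYEZYEZYECZYEZYEZYEZYECYEY  (14 'Y')


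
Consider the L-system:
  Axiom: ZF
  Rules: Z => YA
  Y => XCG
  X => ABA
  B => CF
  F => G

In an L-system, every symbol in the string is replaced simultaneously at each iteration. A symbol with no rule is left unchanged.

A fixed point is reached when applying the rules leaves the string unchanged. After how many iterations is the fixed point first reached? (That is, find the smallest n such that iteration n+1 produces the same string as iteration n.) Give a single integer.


Answer: 5

Derivation:
Step 0: ZF
Step 1: YAG
Step 2: XCGAG
Step 3: ABACGAG
Step 4: ACFACGAG
Step 5: ACGACGAG
Step 6: ACGACGAG  (unchanged — fixed point at step 5)


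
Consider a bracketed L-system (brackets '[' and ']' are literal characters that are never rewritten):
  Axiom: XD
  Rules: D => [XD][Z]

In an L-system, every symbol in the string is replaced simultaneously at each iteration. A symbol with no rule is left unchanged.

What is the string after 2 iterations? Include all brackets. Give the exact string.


Step 0: XD
Step 1: X[XD][Z]
Step 2: X[X[XD][Z]][Z]

Answer: X[X[XD][Z]][Z]


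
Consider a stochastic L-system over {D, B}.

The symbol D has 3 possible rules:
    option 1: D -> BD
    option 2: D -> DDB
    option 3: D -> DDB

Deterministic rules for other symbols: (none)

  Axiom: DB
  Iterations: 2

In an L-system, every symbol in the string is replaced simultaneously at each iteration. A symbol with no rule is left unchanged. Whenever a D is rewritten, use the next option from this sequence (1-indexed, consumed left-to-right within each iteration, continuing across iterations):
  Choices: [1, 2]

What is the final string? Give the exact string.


Answer: BDDBB

Derivation:
Step 0: DB
Step 1: BDB  (used choices [1])
Step 2: BDDBB  (used choices [2])


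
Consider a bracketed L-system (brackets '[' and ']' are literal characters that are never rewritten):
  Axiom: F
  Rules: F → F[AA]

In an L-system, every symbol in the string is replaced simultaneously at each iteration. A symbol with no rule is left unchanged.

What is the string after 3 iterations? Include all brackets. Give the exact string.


Answer: F[AA][AA][AA]

Derivation:
Step 0: F
Step 1: F[AA]
Step 2: F[AA][AA]
Step 3: F[AA][AA][AA]


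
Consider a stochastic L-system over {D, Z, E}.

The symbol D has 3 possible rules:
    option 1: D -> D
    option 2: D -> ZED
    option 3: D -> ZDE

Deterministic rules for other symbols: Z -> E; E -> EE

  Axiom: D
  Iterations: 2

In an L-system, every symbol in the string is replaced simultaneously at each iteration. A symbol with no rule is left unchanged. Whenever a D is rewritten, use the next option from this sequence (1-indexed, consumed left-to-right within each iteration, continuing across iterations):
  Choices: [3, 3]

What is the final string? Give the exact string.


Answer: EZDEEE

Derivation:
Step 0: D
Step 1: ZDE  (used choices [3])
Step 2: EZDEEE  (used choices [3])


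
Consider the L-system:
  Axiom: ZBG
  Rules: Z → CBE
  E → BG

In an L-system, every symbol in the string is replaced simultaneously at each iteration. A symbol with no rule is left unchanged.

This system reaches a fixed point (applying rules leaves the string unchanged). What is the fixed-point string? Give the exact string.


Step 0: ZBG
Step 1: CBEBG
Step 2: CBBGBG
Step 3: CBBGBG  (unchanged — fixed point at step 2)

Answer: CBBGBG


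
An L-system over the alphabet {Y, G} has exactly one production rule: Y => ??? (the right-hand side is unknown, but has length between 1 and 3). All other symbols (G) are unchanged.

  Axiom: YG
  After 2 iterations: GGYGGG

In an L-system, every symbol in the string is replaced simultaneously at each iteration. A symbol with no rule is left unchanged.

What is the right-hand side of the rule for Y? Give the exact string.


Trying Y => GYG:
  Step 0: YG
  Step 1: GYGG
  Step 2: GGYGGG
Matches the given result.

Answer: GYG
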